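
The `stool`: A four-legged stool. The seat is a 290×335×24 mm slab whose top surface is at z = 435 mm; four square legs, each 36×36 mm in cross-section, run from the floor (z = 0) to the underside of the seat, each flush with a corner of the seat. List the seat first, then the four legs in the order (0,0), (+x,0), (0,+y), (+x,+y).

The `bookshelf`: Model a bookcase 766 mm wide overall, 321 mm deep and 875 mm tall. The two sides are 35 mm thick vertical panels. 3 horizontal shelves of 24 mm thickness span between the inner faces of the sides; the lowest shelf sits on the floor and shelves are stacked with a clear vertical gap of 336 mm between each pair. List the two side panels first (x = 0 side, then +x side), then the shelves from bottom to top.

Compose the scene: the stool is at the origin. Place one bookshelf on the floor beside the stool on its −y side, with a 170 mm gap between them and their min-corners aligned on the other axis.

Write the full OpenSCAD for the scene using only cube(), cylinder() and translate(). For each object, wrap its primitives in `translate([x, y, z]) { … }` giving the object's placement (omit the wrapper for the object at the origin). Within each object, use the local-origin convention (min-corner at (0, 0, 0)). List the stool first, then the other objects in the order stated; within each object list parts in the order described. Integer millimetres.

translate([0, 0, 411]) cube([290, 335, 24]);
cube([36, 36, 411]);
translate([254, 0, 0]) cube([36, 36, 411]);
translate([0, 299, 0]) cube([36, 36, 411]);
translate([254, 299, 0]) cube([36, 36, 411]);
translate([0, -491, 0]) {
  cube([35, 321, 875]);
  translate([731, 0, 0]) cube([35, 321, 875]);
  translate([35, 0, 0]) cube([696, 321, 24]);
  translate([35, 0, 360]) cube([696, 321, 24]);
  translate([35, 0, 720]) cube([696, 321, 24]);
}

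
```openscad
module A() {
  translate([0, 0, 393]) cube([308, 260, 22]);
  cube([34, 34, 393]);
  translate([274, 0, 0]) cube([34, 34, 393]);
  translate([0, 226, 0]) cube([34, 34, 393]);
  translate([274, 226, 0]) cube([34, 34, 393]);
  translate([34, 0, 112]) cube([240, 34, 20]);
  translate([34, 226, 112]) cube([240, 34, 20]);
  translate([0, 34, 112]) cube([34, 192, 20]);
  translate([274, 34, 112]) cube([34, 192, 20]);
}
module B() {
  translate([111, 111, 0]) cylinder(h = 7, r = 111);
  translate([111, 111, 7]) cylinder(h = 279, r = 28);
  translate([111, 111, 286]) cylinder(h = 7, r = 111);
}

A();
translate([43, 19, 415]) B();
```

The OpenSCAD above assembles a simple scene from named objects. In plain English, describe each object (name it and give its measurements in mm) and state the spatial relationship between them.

A is a simple wooden stool: a rectangular seat 308 mm (x) by 260 mm (y), 22 mm thick, top face at z = 415 mm, on four square legs, each 34×34 mm in cross-section. The legs rest on z = 0, each flush with a corner of the seat. Four stretchers, 34 mm wide and 20 mm tall, connect adjacent legs with their undersides at z = 112 mm, each running between the inner faces of the legs it joins and aligned with the legs' outer faces on the other axis.

B is a spool: two coaxial disc flanges of radius 111 mm and thickness 7 mm, joined by a core cylinder of radius 28 mm and height 279 mm. The lower flange rests on z = 0 and the three cylinders share a vertical axis.

The spool is on top of the stool, centred.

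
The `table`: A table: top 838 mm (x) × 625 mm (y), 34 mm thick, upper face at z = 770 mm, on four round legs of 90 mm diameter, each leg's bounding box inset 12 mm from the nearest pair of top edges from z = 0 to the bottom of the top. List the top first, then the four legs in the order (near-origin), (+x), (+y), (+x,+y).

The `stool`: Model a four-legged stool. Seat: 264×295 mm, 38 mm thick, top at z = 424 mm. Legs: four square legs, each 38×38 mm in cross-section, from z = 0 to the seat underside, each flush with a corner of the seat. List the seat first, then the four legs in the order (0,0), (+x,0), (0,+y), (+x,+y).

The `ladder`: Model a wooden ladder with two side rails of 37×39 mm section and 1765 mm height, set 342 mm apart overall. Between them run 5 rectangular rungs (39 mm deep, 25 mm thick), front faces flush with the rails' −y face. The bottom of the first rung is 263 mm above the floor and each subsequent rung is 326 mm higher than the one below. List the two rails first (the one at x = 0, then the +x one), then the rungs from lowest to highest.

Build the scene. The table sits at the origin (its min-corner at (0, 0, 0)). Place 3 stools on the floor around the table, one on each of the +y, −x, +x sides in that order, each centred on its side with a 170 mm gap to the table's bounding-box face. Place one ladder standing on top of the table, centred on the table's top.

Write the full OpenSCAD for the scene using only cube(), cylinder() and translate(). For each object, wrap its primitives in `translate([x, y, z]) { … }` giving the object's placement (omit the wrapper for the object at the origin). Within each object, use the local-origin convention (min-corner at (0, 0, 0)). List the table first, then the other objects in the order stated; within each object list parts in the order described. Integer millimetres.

translate([0, 0, 736]) cube([838, 625, 34]);
translate([57, 57, 0]) cylinder(h = 736, r = 45);
translate([781, 57, 0]) cylinder(h = 736, r = 45);
translate([57, 568, 0]) cylinder(h = 736, r = 45);
translate([781, 568, 0]) cylinder(h = 736, r = 45);
translate([287, 795, 0]) {
  translate([0, 0, 386]) cube([264, 295, 38]);
  cube([38, 38, 386]);
  translate([226, 0, 0]) cube([38, 38, 386]);
  translate([0, 257, 0]) cube([38, 38, 386]);
  translate([226, 257, 0]) cube([38, 38, 386]);
}
translate([-434, 165, 0]) {
  translate([0, 0, 386]) cube([264, 295, 38]);
  cube([38, 38, 386]);
  translate([226, 0, 0]) cube([38, 38, 386]);
  translate([0, 257, 0]) cube([38, 38, 386]);
  translate([226, 257, 0]) cube([38, 38, 386]);
}
translate([1008, 165, 0]) {
  translate([0, 0, 386]) cube([264, 295, 38]);
  cube([38, 38, 386]);
  translate([226, 0, 0]) cube([38, 38, 386]);
  translate([0, 257, 0]) cube([38, 38, 386]);
  translate([226, 257, 0]) cube([38, 38, 386]);
}
translate([248, 293, 770]) {
  cube([37, 39, 1765]);
  translate([305, 0, 0]) cube([37, 39, 1765]);
  translate([37, 0, 263]) cube([268, 39, 25]);
  translate([37, 0, 589]) cube([268, 39, 25]);
  translate([37, 0, 915]) cube([268, 39, 25]);
  translate([37, 0, 1241]) cube([268, 39, 25]);
  translate([37, 0, 1567]) cube([268, 39, 25]);
}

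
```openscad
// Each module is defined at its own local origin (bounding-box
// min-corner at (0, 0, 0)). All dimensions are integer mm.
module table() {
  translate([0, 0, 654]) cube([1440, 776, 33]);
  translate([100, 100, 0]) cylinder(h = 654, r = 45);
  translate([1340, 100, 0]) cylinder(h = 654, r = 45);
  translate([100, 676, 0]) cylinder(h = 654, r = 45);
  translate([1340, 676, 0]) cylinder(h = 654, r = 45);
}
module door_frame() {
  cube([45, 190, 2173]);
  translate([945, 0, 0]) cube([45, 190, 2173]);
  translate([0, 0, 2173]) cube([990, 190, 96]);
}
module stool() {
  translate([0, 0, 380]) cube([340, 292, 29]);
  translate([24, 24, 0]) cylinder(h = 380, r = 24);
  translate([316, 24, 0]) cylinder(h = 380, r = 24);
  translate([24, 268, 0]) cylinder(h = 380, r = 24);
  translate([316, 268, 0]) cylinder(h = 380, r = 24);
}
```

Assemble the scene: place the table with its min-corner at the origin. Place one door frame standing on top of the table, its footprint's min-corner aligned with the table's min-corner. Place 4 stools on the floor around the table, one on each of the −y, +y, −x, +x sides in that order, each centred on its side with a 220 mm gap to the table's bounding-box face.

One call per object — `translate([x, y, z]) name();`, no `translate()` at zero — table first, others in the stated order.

table();
translate([0, 0, 687]) door_frame();
translate([550, -512, 0]) stool();
translate([550, 996, 0]) stool();
translate([-560, 242, 0]) stool();
translate([1660, 242, 0]) stool();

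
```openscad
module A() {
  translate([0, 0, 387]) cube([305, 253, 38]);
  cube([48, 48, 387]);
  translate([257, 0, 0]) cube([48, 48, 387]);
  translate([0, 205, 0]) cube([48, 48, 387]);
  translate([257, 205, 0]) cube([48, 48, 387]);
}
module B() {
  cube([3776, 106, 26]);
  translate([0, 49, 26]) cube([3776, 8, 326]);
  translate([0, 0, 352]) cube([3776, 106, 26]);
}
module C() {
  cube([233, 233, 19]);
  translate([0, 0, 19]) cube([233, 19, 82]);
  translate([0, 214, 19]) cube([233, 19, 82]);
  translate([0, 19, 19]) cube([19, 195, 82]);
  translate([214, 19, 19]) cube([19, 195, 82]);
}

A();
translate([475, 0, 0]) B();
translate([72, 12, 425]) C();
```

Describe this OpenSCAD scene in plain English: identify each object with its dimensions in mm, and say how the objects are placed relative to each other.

A is a simple wooden stool: a rectangular seat 305 mm (x) by 253 mm (y), 38 mm thick, top face at z = 425 mm, on four square legs, each 48×48 mm in cross-section. The legs rest on z = 0, each flush with a corner of the seat.

B is an I-beam lying along x, 3776 mm long. Overall section height 378 mm. Two flanges 106 mm wide (y) and 26 mm thick, one on the floor and one at the top; a web 8 mm thick runs between them, centred on the flange width.

C is an open storage box with external size 233×233×101 mm and wall thickness 19 mm (the base is also 19 mm thick). The base covers the whole footprint; the four walls stand on the base, with the y-facing walls full-width and the x-facing walls fitting between their inner faces.

The I-beam is on the floor beside the stool on its +x side. The open box is on top of the stool.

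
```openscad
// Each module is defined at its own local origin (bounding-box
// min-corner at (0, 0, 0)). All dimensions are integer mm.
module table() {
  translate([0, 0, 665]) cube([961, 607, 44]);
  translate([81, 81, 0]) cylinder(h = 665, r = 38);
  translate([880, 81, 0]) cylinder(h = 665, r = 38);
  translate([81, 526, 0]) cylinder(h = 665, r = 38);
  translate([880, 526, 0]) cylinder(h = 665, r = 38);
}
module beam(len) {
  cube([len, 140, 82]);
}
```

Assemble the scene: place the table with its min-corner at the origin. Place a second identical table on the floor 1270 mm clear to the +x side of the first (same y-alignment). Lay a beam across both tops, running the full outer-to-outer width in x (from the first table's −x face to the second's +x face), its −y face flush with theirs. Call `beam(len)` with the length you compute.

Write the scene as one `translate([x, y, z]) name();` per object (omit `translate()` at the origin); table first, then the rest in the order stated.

table();
translate([2231, 0, 0]) table();
translate([0, 0, 709]) beam(3192);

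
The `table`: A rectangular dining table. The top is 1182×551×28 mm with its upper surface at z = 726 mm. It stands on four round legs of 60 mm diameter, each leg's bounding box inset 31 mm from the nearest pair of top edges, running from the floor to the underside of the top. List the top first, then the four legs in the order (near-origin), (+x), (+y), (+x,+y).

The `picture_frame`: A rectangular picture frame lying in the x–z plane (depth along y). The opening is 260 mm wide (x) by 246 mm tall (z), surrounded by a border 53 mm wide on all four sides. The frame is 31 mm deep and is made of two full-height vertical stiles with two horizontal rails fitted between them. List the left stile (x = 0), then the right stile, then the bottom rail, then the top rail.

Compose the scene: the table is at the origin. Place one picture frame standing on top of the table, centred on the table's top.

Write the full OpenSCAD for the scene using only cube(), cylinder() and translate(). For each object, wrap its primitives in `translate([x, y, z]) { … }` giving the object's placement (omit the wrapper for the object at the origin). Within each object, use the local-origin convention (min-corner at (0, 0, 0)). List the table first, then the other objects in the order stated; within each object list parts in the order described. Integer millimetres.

translate([0, 0, 698]) cube([1182, 551, 28]);
translate([61, 61, 0]) cylinder(h = 698, r = 30);
translate([1121, 61, 0]) cylinder(h = 698, r = 30);
translate([61, 490, 0]) cylinder(h = 698, r = 30);
translate([1121, 490, 0]) cylinder(h = 698, r = 30);
translate([408, 260, 726]) {
  cube([53, 31, 352]);
  translate([313, 0, 0]) cube([53, 31, 352]);
  translate([53, 0, 0]) cube([260, 31, 53]);
  translate([53, 0, 299]) cube([260, 31, 53]);
}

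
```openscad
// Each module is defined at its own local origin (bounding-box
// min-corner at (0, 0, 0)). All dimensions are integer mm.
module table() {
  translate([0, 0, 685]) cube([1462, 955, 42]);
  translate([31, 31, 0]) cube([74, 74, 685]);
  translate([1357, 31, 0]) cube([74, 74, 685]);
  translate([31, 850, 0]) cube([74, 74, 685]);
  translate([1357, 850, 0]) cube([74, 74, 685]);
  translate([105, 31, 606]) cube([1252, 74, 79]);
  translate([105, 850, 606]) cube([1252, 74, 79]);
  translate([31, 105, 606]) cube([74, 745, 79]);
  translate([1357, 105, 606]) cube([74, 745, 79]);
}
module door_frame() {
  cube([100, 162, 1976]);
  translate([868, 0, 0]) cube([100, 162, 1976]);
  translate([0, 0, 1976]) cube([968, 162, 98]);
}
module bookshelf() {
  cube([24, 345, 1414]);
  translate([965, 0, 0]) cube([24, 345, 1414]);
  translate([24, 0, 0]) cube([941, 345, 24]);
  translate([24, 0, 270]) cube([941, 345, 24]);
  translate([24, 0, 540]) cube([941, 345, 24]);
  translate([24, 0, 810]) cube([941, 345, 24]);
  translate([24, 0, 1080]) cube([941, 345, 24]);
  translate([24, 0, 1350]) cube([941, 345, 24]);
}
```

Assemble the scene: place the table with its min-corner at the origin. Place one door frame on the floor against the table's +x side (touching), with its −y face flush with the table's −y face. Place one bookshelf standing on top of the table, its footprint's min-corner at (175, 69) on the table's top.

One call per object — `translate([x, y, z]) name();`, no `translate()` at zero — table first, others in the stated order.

table();
translate([1462, 0, 0]) door_frame();
translate([175, 69, 727]) bookshelf();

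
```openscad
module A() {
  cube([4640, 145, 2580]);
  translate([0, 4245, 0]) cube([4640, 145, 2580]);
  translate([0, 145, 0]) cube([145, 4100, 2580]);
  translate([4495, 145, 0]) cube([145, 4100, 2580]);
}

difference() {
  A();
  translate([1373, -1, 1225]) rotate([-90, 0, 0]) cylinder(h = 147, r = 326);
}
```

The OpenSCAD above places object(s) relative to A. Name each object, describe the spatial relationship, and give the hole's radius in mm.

A is a house frame. The house frame has a circular hole through its front wall. The hole's radius is 326 mm.

The subtracted cylinder has r = 326 mm.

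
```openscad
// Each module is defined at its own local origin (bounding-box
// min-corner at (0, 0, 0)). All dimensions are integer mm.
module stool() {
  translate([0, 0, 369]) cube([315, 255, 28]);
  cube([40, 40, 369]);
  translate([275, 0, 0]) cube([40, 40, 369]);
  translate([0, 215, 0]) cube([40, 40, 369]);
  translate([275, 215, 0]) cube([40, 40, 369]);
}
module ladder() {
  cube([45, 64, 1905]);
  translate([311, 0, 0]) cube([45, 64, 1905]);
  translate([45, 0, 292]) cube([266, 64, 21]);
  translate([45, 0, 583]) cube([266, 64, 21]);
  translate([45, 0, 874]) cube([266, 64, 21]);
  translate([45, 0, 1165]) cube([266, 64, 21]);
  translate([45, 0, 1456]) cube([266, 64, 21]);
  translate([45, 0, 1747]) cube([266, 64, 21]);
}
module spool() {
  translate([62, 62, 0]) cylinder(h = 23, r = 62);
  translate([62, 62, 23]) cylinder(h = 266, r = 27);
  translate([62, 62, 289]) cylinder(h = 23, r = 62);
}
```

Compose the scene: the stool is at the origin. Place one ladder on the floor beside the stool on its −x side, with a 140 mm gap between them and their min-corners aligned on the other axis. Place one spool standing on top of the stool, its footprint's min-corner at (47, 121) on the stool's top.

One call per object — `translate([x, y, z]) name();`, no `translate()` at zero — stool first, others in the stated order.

stool();
translate([-496, 0, 0]) ladder();
translate([47, 121, 397]) spool();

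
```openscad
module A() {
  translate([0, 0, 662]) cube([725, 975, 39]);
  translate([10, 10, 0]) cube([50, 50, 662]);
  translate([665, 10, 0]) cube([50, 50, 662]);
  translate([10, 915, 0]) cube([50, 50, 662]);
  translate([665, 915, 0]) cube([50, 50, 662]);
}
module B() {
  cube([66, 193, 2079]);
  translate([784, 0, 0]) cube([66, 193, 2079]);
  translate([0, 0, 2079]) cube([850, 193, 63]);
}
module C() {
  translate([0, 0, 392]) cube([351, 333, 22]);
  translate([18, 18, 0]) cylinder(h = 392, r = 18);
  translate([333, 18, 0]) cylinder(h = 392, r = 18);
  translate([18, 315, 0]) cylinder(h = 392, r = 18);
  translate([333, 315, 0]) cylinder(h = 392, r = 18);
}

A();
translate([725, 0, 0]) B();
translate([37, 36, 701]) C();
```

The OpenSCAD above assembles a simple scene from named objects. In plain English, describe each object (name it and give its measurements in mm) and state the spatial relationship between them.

A is a table: top 725 mm (x) × 975 mm (y), 39 mm thick, upper face at z = 701 mm, on four 50×50 mm square legs, each inset 10 mm from the nearest pair of top edges, running from z = 0 to the bottom of the top.

B is a rectangular door frame: two vertical jambs of 66×193 mm section, 2079 mm tall, with a clear opening 718 mm wide between their inner faces. A header 63 mm tall and 193 mm deep lies on top of the jambs and spans the full outside width.

C is a four-legged stool. The seat is 351×333 mm, 22 mm thick, top at z = 414 mm. It stands on four round legs, each 36 mm in diameter, from z = 0 to the seat underside, each leg's axis is inset half a diameter from the nearest pair of seat edges (so the leg's bounding box is flush with the corner).

The door frame is against the table's +x side, with their −y faces flush. The stool is on top of the table.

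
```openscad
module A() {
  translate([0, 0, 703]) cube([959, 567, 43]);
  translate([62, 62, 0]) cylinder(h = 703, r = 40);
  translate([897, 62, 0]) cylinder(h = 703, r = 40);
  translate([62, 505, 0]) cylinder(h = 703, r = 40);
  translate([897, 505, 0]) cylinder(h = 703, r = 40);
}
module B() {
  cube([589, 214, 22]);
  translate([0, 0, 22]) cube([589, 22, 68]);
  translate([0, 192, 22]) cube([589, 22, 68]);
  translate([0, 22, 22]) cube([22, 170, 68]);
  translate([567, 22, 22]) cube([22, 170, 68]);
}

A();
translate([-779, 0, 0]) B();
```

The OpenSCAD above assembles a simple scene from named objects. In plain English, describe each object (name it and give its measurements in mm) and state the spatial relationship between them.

A is a rectangular dining table. The top is 959×567×43 mm with its upper surface at z = 746 mm. It stands on four round legs of 80 mm diameter, each leg's bounding box inset 22 mm from the nearest pair of top edges, running from the floor to the underside of the top.

B is an open-topped rectangular box: outside dimensions 589×214×90 mm, with a uniform wall and base thickness of 22 mm. The base is a full 589×214 slab on the floor; four walls sit on top of the base. The front and back walls (the −y and +y sides) span the full width; the two side walls fit between them.

The open box is on the floor beside the table on its −x side.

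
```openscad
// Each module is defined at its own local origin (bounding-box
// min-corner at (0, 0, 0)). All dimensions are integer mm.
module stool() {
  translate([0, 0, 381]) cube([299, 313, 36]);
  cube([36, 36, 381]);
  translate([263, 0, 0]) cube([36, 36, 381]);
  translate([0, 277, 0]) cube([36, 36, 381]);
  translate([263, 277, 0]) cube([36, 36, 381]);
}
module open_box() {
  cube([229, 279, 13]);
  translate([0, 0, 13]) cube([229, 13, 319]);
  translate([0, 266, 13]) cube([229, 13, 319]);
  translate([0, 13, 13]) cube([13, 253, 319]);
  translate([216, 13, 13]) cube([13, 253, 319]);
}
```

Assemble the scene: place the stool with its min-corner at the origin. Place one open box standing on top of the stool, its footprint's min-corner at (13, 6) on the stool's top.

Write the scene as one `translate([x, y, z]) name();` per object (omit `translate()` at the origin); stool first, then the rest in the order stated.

stool();
translate([13, 6, 417]) open_box();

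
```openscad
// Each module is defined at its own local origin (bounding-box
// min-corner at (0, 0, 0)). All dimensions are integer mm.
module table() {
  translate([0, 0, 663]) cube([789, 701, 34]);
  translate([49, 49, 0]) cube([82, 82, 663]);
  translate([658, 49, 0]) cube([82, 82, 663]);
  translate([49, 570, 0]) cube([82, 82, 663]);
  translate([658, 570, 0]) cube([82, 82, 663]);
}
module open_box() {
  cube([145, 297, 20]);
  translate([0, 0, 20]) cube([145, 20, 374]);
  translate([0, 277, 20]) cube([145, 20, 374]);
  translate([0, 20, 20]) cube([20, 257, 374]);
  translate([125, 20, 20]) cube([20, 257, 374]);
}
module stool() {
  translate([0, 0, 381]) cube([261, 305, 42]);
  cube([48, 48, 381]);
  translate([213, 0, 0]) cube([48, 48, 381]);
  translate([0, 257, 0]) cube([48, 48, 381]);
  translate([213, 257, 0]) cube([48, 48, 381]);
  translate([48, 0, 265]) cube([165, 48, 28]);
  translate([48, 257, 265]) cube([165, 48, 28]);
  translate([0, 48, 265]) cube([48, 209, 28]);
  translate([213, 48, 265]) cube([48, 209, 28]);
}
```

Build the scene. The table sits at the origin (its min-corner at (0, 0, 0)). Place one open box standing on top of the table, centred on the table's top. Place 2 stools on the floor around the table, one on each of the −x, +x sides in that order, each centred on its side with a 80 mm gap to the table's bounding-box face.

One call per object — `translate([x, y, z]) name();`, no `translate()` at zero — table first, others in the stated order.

table();
translate([322, 202, 697]) open_box();
translate([-341, 198, 0]) stool();
translate([869, 198, 0]) stool();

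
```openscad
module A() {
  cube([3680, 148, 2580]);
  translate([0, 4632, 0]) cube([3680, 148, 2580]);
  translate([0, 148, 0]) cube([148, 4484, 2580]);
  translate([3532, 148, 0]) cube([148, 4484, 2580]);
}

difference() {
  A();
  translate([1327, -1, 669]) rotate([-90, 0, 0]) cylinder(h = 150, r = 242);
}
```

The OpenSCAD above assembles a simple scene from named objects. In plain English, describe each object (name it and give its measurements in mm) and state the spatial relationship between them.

A is a box-shaped house frame (walls only): outside footprint 3680×4780 mm, wall height 2580 mm, wall thickness 148 mm. The two y-facing walls run the full x-width; the two x-facing walls fit between the inner faces of the y-facing walls.

The house frame has a circular hole of radius 242 mm through its front wall, centred at (x = 1327, z = 669).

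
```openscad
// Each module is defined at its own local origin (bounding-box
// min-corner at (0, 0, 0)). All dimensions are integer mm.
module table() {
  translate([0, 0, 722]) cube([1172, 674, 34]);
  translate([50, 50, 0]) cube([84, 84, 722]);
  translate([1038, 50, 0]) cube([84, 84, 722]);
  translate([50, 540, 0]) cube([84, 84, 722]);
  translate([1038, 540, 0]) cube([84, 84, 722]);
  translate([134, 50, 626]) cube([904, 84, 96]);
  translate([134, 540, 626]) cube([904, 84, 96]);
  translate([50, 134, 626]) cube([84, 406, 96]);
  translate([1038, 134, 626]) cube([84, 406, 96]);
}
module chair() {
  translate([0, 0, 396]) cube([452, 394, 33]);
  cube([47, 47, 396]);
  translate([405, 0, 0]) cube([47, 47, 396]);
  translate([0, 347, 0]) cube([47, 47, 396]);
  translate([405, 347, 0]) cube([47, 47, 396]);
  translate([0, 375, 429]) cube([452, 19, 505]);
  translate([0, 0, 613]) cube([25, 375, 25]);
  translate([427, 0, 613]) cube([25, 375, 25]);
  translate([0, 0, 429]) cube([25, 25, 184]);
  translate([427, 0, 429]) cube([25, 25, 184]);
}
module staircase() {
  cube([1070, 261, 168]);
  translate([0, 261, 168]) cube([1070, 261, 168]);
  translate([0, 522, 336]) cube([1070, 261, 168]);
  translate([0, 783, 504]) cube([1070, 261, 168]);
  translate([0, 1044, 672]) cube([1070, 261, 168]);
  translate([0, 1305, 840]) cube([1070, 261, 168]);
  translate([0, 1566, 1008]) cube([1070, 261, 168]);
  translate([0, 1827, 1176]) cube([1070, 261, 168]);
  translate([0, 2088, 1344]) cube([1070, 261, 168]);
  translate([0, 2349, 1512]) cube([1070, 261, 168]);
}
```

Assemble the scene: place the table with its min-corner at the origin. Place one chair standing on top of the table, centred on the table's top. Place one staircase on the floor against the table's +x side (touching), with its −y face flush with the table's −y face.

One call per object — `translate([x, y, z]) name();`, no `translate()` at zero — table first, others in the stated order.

table();
translate([360, 140, 756]) chair();
translate([1172, 0, 0]) staircase();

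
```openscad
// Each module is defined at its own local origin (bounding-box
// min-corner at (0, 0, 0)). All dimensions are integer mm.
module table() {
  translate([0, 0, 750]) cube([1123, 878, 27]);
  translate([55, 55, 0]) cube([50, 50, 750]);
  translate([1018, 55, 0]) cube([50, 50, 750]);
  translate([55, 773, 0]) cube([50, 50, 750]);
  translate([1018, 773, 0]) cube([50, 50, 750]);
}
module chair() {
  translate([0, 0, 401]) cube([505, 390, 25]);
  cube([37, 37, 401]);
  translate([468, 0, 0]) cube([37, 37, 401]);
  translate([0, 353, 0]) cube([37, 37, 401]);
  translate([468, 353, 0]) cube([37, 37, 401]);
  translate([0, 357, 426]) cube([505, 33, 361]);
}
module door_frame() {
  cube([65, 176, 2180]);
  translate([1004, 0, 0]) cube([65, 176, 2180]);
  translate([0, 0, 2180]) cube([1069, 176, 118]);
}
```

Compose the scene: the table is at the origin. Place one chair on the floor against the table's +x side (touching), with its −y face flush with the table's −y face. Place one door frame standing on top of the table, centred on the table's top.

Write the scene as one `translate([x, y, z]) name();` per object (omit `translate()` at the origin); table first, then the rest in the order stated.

table();
translate([1123, 0, 0]) chair();
translate([27, 351, 777]) door_frame();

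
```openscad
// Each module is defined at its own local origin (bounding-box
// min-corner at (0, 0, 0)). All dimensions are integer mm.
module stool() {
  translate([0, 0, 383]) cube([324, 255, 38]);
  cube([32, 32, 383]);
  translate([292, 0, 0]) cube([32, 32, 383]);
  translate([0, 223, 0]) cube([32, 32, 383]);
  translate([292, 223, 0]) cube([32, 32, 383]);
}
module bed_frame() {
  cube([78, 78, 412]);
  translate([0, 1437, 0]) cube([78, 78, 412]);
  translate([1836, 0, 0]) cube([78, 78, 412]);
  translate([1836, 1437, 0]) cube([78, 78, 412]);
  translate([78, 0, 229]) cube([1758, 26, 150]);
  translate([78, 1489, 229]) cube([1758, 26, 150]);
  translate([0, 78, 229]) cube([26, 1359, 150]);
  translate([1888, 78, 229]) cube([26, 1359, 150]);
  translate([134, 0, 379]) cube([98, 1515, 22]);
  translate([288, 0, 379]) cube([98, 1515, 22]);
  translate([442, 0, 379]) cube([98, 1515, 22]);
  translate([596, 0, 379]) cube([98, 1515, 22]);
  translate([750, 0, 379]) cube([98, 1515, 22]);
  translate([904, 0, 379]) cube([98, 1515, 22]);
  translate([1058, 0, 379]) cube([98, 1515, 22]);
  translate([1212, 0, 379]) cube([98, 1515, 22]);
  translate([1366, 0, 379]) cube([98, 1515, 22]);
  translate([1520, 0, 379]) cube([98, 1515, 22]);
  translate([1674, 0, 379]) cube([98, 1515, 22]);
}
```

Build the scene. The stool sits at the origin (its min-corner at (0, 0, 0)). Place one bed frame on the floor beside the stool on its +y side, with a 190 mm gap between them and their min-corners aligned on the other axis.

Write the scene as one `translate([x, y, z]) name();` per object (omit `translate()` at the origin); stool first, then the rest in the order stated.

stool();
translate([0, 445, 0]) bed_frame();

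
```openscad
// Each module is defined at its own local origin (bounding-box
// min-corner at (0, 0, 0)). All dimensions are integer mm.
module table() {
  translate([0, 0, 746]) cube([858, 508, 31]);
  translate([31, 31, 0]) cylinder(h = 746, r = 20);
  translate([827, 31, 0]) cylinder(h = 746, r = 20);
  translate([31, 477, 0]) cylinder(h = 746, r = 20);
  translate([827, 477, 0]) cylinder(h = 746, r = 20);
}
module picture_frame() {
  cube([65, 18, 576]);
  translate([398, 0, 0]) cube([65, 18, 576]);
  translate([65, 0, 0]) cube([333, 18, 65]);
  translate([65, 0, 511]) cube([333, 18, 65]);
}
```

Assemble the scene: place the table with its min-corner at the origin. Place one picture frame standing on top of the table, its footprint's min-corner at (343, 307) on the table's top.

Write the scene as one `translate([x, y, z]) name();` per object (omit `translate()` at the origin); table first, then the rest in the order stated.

table();
translate([343, 307, 777]) picture_frame();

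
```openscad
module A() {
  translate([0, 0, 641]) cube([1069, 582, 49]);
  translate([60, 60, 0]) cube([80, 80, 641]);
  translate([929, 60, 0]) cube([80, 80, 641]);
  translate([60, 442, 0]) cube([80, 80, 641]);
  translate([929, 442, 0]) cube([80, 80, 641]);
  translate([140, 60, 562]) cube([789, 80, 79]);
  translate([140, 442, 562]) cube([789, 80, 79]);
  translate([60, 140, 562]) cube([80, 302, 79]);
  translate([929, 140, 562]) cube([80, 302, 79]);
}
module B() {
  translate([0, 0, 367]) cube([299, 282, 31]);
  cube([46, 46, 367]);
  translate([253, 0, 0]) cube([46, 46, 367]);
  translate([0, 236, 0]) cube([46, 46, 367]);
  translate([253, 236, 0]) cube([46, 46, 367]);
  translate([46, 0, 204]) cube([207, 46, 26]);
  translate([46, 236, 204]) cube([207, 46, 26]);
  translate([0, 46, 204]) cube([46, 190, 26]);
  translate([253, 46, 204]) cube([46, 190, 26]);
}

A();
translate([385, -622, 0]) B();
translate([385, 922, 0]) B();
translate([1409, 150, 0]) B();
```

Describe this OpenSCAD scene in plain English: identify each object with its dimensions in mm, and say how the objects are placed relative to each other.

A is a table: top 1069 mm (x) × 582 mm (y), 49 mm thick, upper face at z = 690 mm, on four 80×80 mm square legs, each inset 60 mm from the nearest pair of top edges, running from z = 0 to the bottom of the top. Four apron rails, 80 mm thick and 79 mm tall, run between adjacent legs with their top edges flush with the underside of the top and their outer faces flush with the legs' outer faces.

B is a four-legged stool. The seat is 299×282 mm, 31 mm thick, top at z = 398 mm. It stands on four square legs, each 46×46 mm in cross-section, from z = 0 to the seat underside, each flush with a corner of the seat. Four stretchers, 46 mm wide and 26 mm tall, connect adjacent legs with their undersides at z = 204 mm, each running between the inner faces of the legs it joins and aligned with the legs' outer faces on the other axis.

Three stools sit around the table at the −y, +y, +x sides.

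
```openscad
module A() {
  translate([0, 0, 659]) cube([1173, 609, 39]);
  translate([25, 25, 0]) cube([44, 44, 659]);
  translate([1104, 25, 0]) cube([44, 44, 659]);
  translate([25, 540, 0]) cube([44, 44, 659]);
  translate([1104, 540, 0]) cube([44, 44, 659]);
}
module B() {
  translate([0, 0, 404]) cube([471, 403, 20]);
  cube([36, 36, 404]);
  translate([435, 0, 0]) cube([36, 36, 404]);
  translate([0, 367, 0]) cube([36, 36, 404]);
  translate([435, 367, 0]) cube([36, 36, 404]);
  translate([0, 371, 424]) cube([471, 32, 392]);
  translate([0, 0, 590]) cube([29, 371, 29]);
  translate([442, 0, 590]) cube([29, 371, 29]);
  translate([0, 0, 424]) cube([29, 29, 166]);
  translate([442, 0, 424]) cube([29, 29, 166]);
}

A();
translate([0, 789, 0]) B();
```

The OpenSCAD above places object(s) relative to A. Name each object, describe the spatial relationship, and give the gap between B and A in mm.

A is a table. B is a chair. The chair is on the floor beside the table on its +y side. The gap between the chair and the table is 180 mm.

The chair's nearest face is 180 mm from the table's +y face.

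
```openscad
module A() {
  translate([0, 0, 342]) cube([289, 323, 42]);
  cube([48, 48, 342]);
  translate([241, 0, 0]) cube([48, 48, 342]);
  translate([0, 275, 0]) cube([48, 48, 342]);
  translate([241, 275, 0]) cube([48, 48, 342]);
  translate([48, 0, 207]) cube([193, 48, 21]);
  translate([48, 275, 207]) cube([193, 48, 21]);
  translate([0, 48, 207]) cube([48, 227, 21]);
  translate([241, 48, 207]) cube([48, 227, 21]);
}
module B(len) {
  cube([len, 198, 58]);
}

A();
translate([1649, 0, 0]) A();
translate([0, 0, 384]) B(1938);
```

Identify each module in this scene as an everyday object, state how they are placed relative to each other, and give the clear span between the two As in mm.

Second stool starts at x = 1649; first ends at x = 289; clear span = 1649 − 289 = 1360 mm.

A is a stool. B is a beam. A beam spans the tops of two stools. The clear span between the two stools is 1360 mm.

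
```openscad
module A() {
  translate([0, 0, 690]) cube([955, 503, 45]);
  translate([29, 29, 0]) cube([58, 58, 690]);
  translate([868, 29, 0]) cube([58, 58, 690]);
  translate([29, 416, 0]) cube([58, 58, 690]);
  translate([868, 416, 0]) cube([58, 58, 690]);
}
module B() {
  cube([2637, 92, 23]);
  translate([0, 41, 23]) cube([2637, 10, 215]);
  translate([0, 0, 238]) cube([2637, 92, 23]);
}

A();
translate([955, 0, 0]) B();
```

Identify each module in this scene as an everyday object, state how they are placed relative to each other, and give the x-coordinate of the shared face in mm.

The table's +x face and the I-beam's −x face are both at x = 955 mm.

A is a table. B is an I-beam. The I-beam is against the table's +x side, with their −y faces flush. The x-coordinate of the shared face is 955 mm.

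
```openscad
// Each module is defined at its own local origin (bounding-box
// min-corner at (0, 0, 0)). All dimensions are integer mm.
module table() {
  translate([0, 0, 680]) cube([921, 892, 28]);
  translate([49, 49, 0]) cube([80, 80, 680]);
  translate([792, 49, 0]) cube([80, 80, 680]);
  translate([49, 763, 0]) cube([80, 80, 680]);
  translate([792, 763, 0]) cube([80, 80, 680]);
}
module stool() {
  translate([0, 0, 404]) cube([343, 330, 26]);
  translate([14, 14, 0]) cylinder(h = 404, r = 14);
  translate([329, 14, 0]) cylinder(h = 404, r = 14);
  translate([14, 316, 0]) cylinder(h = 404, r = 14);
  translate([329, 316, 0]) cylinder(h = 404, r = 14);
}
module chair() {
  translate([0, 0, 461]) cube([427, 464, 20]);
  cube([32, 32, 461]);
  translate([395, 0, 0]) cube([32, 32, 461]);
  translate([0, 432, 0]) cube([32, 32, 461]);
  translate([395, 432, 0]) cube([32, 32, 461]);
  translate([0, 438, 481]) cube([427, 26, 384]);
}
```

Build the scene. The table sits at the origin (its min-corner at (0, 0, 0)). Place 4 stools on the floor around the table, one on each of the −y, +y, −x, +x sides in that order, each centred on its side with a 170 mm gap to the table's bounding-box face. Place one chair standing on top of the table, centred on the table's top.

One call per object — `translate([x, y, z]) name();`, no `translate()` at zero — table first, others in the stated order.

table();
translate([289, -500, 0]) stool();
translate([289, 1062, 0]) stool();
translate([-513, 281, 0]) stool();
translate([1091, 281, 0]) stool();
translate([247, 214, 708]) chair();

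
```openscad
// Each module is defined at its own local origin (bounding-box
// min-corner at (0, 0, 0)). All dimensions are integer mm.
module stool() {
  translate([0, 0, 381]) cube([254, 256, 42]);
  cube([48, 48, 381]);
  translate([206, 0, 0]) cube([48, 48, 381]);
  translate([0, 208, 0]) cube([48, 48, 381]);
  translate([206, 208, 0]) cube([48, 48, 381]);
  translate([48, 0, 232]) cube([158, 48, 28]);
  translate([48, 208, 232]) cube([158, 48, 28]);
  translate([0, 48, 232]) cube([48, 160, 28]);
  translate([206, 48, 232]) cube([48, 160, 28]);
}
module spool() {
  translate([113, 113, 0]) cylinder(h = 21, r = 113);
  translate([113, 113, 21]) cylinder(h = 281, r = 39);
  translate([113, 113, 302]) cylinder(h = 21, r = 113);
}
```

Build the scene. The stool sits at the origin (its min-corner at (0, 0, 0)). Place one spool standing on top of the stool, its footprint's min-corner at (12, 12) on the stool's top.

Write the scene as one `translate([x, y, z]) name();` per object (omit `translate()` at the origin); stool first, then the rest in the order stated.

stool();
translate([12, 12, 423]) spool();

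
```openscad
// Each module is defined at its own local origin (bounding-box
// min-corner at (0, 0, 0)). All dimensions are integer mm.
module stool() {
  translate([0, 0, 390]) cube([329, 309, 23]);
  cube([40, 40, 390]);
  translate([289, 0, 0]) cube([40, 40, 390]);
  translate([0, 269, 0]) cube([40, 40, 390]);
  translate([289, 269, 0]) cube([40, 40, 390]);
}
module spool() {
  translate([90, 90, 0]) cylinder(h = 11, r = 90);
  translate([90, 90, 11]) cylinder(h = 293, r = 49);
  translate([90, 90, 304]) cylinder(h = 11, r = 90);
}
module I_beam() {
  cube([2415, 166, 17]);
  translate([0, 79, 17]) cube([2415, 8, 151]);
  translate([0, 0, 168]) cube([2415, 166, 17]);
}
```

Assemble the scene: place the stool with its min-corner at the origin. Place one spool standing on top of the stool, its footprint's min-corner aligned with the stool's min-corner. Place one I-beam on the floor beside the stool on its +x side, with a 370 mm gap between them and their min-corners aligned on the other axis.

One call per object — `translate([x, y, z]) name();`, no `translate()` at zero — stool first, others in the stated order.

stool();
translate([0, 0, 413]) spool();
translate([699, 0, 0]) I_beam();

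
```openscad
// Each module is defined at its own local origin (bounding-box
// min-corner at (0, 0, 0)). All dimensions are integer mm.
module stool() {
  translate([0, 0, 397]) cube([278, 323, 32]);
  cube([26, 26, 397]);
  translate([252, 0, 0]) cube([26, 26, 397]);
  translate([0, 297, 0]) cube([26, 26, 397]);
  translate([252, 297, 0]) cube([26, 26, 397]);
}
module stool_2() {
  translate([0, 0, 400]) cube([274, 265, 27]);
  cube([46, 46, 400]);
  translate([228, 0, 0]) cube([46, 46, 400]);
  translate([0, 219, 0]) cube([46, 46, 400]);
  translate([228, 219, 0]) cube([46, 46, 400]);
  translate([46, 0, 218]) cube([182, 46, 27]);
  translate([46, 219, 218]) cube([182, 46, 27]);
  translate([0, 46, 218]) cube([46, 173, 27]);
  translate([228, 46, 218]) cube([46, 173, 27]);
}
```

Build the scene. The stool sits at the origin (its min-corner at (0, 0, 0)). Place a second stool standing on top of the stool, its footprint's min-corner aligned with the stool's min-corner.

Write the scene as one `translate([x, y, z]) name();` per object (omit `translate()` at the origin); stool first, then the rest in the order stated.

stool();
translate([0, 0, 429]) stool_2();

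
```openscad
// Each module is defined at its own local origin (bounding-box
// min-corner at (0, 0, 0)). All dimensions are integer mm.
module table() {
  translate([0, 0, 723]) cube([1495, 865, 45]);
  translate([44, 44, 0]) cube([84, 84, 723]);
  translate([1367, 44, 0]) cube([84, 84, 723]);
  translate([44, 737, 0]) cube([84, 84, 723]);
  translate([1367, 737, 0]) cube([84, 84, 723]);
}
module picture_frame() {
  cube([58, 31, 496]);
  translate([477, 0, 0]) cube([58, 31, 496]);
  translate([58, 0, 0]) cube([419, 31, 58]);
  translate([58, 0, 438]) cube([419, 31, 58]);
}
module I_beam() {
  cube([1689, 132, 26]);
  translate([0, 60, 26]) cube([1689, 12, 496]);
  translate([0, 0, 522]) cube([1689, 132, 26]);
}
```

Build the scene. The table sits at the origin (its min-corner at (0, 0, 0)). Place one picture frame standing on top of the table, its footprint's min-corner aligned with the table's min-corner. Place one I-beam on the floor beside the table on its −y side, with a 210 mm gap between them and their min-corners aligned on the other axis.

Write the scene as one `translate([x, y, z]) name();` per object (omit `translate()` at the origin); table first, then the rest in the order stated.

table();
translate([0, 0, 768]) picture_frame();
translate([0, -342, 0]) I_beam();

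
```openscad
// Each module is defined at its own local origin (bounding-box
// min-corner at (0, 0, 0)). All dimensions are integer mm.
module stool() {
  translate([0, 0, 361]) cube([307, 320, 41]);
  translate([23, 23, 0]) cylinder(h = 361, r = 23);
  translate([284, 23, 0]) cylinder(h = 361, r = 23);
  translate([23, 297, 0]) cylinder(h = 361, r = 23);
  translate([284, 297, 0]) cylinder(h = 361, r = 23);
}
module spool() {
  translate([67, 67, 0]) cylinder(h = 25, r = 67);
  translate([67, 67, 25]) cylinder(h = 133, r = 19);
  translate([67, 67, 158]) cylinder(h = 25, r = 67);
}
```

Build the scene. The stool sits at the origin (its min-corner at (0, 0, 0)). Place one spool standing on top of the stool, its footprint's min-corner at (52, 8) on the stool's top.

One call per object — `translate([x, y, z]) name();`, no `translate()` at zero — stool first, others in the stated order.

stool();
translate([52, 8, 402]) spool();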